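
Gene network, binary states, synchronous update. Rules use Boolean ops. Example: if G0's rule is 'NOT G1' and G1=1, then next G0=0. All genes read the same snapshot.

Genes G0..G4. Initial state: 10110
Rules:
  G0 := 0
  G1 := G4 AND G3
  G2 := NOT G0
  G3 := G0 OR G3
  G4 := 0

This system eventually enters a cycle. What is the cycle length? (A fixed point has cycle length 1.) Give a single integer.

Step 0: 10110
Step 1: G0=0(const) G1=G4&G3=0&1=0 G2=NOT G0=NOT 1=0 G3=G0|G3=1|1=1 G4=0(const) -> 00010
Step 2: G0=0(const) G1=G4&G3=0&1=0 G2=NOT G0=NOT 0=1 G3=G0|G3=0|1=1 G4=0(const) -> 00110
Step 3: G0=0(const) G1=G4&G3=0&1=0 G2=NOT G0=NOT 0=1 G3=G0|G3=0|1=1 G4=0(const) -> 00110
State from step 3 equals state from step 2 -> cycle length 1

Answer: 1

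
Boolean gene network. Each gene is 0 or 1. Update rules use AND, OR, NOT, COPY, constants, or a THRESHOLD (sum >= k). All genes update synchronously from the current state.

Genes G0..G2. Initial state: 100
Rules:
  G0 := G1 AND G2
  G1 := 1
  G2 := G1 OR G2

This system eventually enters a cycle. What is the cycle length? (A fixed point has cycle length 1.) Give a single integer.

Answer: 1

Derivation:
Step 0: 100
Step 1: G0=G1&G2=0&0=0 G1=1(const) G2=G1|G2=0|0=0 -> 010
Step 2: G0=G1&G2=1&0=0 G1=1(const) G2=G1|G2=1|0=1 -> 011
Step 3: G0=G1&G2=1&1=1 G1=1(const) G2=G1|G2=1|1=1 -> 111
Step 4: G0=G1&G2=1&1=1 G1=1(const) G2=G1|G2=1|1=1 -> 111
State from step 4 equals state from step 3 -> cycle length 1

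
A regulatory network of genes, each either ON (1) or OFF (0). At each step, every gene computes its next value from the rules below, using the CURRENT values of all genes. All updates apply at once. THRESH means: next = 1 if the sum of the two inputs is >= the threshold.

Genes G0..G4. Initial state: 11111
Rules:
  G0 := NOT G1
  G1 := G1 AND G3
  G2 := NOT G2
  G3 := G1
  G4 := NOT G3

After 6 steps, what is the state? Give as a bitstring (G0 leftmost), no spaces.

Step 1: G0=NOT G1=NOT 1=0 G1=G1&G3=1&1=1 G2=NOT G2=NOT 1=0 G3=G1=1 G4=NOT G3=NOT 1=0 -> 01010
Step 2: G0=NOT G1=NOT 1=0 G1=G1&G3=1&1=1 G2=NOT G2=NOT 0=1 G3=G1=1 G4=NOT G3=NOT 1=0 -> 01110
Step 3: G0=NOT G1=NOT 1=0 G1=G1&G3=1&1=1 G2=NOT G2=NOT 1=0 G3=G1=1 G4=NOT G3=NOT 1=0 -> 01010
Step 4: G0=NOT G1=NOT 1=0 G1=G1&G3=1&1=1 G2=NOT G2=NOT 0=1 G3=G1=1 G4=NOT G3=NOT 1=0 -> 01110
Step 5: G0=NOT G1=NOT 1=0 G1=G1&G3=1&1=1 G2=NOT G2=NOT 1=0 G3=G1=1 G4=NOT G3=NOT 1=0 -> 01010
Step 6: G0=NOT G1=NOT 1=0 G1=G1&G3=1&1=1 G2=NOT G2=NOT 0=1 G3=G1=1 G4=NOT G3=NOT 1=0 -> 01110

01110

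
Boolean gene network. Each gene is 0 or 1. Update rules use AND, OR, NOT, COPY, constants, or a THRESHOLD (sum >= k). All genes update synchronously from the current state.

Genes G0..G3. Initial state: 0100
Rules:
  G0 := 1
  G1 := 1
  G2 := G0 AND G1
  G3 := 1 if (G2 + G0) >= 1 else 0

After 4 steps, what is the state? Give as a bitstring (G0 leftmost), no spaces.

Step 1: G0=1(const) G1=1(const) G2=G0&G1=0&1=0 G3=(0+0>=1)=0 -> 1100
Step 2: G0=1(const) G1=1(const) G2=G0&G1=1&1=1 G3=(0+1>=1)=1 -> 1111
Step 3: G0=1(const) G1=1(const) G2=G0&G1=1&1=1 G3=(1+1>=1)=1 -> 1111
Step 4: G0=1(const) G1=1(const) G2=G0&G1=1&1=1 G3=(1+1>=1)=1 -> 1111

1111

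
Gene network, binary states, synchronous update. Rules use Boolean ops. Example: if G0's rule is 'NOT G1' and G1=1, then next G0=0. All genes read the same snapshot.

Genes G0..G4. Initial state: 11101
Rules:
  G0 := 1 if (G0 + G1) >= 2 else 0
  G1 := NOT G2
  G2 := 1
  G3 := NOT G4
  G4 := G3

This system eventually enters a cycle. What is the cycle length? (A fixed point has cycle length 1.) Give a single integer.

Answer: 4

Derivation:
Step 0: 11101
Step 1: G0=(1+1>=2)=1 G1=NOT G2=NOT 1=0 G2=1(const) G3=NOT G4=NOT 1=0 G4=G3=0 -> 10100
Step 2: G0=(1+0>=2)=0 G1=NOT G2=NOT 1=0 G2=1(const) G3=NOT G4=NOT 0=1 G4=G3=0 -> 00110
Step 3: G0=(0+0>=2)=0 G1=NOT G2=NOT 1=0 G2=1(const) G3=NOT G4=NOT 0=1 G4=G3=1 -> 00111
Step 4: G0=(0+0>=2)=0 G1=NOT G2=NOT 1=0 G2=1(const) G3=NOT G4=NOT 1=0 G4=G3=1 -> 00101
Step 5: G0=(0+0>=2)=0 G1=NOT G2=NOT 1=0 G2=1(const) G3=NOT G4=NOT 1=0 G4=G3=0 -> 00100
Step 6: G0=(0+0>=2)=0 G1=NOT G2=NOT 1=0 G2=1(const) G3=NOT G4=NOT 0=1 G4=G3=0 -> 00110
State from step 6 equals state from step 2 -> cycle length 4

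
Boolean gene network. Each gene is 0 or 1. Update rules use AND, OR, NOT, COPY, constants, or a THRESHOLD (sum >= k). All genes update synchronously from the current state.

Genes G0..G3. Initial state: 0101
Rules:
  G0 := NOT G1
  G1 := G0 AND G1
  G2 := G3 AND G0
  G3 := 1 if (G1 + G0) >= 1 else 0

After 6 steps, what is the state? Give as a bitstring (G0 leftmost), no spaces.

Step 1: G0=NOT G1=NOT 1=0 G1=G0&G1=0&1=0 G2=G3&G0=1&0=0 G3=(1+0>=1)=1 -> 0001
Step 2: G0=NOT G1=NOT 0=1 G1=G0&G1=0&0=0 G2=G3&G0=1&0=0 G3=(0+0>=1)=0 -> 1000
Step 3: G0=NOT G1=NOT 0=1 G1=G0&G1=1&0=0 G2=G3&G0=0&1=0 G3=(0+1>=1)=1 -> 1001
Step 4: G0=NOT G1=NOT 0=1 G1=G0&G1=1&0=0 G2=G3&G0=1&1=1 G3=(0+1>=1)=1 -> 1011
Step 5: G0=NOT G1=NOT 0=1 G1=G0&G1=1&0=0 G2=G3&G0=1&1=1 G3=(0+1>=1)=1 -> 1011
Step 6: G0=NOT G1=NOT 0=1 G1=G0&G1=1&0=0 G2=G3&G0=1&1=1 G3=(0+1>=1)=1 -> 1011

1011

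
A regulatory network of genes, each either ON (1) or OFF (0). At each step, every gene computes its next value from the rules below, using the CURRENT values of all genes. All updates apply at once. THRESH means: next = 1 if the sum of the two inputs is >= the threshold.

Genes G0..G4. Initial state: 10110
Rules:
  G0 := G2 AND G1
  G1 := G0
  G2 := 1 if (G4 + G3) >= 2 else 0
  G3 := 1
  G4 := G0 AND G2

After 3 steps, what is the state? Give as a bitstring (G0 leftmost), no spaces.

Step 1: G0=G2&G1=1&0=0 G1=G0=1 G2=(0+1>=2)=0 G3=1(const) G4=G0&G2=1&1=1 -> 01011
Step 2: G0=G2&G1=0&1=0 G1=G0=0 G2=(1+1>=2)=1 G3=1(const) G4=G0&G2=0&0=0 -> 00110
Step 3: G0=G2&G1=1&0=0 G1=G0=0 G2=(0+1>=2)=0 G3=1(const) G4=G0&G2=0&1=0 -> 00010

00010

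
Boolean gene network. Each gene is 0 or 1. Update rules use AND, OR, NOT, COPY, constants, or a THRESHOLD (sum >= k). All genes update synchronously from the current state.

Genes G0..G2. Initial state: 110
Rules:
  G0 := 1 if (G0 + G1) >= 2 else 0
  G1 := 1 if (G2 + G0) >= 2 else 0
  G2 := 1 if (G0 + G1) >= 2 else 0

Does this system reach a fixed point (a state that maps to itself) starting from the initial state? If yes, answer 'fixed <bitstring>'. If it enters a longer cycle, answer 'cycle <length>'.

Answer: fixed 000

Derivation:
Step 0: 110
Step 1: G0=(1+1>=2)=1 G1=(0+1>=2)=0 G2=(1+1>=2)=1 -> 101
Step 2: G0=(1+0>=2)=0 G1=(1+1>=2)=1 G2=(1+0>=2)=0 -> 010
Step 3: G0=(0+1>=2)=0 G1=(0+0>=2)=0 G2=(0+1>=2)=0 -> 000
Step 4: G0=(0+0>=2)=0 G1=(0+0>=2)=0 G2=(0+0>=2)=0 -> 000
Fixed point reached at step 3: 000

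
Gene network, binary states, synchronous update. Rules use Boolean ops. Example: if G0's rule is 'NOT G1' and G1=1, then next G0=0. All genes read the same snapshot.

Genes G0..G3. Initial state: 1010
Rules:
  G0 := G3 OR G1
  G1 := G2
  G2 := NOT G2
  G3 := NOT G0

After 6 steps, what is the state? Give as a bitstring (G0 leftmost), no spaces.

Step 1: G0=G3|G1=0|0=0 G1=G2=1 G2=NOT G2=NOT 1=0 G3=NOT G0=NOT 1=0 -> 0100
Step 2: G0=G3|G1=0|1=1 G1=G2=0 G2=NOT G2=NOT 0=1 G3=NOT G0=NOT 0=1 -> 1011
Step 3: G0=G3|G1=1|0=1 G1=G2=1 G2=NOT G2=NOT 1=0 G3=NOT G0=NOT 1=0 -> 1100
Step 4: G0=G3|G1=0|1=1 G1=G2=0 G2=NOT G2=NOT 0=1 G3=NOT G0=NOT 1=0 -> 1010
Step 5: G0=G3|G1=0|0=0 G1=G2=1 G2=NOT G2=NOT 1=0 G3=NOT G0=NOT 1=0 -> 0100
Step 6: G0=G3|G1=0|1=1 G1=G2=0 G2=NOT G2=NOT 0=1 G3=NOT G0=NOT 0=1 -> 1011

1011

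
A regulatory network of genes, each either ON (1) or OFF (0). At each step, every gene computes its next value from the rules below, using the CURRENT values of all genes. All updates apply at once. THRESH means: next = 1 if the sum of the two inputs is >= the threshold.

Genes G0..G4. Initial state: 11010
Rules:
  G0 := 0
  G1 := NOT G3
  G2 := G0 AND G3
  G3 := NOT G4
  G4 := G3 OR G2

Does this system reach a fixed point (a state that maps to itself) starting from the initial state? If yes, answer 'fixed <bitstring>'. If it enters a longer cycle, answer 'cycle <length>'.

Answer: cycle 4

Derivation:
Step 0: 11010
Step 1: G0=0(const) G1=NOT G3=NOT 1=0 G2=G0&G3=1&1=1 G3=NOT G4=NOT 0=1 G4=G3|G2=1|0=1 -> 00111
Step 2: G0=0(const) G1=NOT G3=NOT 1=0 G2=G0&G3=0&1=0 G3=NOT G4=NOT 1=0 G4=G3|G2=1|1=1 -> 00001
Step 3: G0=0(const) G1=NOT G3=NOT 0=1 G2=G0&G3=0&0=0 G3=NOT G4=NOT 1=0 G4=G3|G2=0|0=0 -> 01000
Step 4: G0=0(const) G1=NOT G3=NOT 0=1 G2=G0&G3=0&0=0 G3=NOT G4=NOT 0=1 G4=G3|G2=0|0=0 -> 01010
Step 5: G0=0(const) G1=NOT G3=NOT 1=0 G2=G0&G3=0&1=0 G3=NOT G4=NOT 0=1 G4=G3|G2=1|0=1 -> 00011
Step 6: G0=0(const) G1=NOT G3=NOT 1=0 G2=G0&G3=0&1=0 G3=NOT G4=NOT 1=0 G4=G3|G2=1|0=1 -> 00001
Cycle of length 4 starting at step 2 -> no fixed point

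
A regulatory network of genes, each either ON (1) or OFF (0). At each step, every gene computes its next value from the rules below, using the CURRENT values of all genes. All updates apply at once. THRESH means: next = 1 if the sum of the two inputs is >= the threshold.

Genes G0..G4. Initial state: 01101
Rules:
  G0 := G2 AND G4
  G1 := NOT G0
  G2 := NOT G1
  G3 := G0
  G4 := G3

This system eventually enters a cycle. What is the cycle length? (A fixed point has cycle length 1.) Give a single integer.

Step 0: 01101
Step 1: G0=G2&G4=1&1=1 G1=NOT G0=NOT 0=1 G2=NOT G1=NOT 1=0 G3=G0=0 G4=G3=0 -> 11000
Step 2: G0=G2&G4=0&0=0 G1=NOT G0=NOT 1=0 G2=NOT G1=NOT 1=0 G3=G0=1 G4=G3=0 -> 00010
Step 3: G0=G2&G4=0&0=0 G1=NOT G0=NOT 0=1 G2=NOT G1=NOT 0=1 G3=G0=0 G4=G3=1 -> 01101
State from step 3 equals state from step 0 -> cycle length 3

Answer: 3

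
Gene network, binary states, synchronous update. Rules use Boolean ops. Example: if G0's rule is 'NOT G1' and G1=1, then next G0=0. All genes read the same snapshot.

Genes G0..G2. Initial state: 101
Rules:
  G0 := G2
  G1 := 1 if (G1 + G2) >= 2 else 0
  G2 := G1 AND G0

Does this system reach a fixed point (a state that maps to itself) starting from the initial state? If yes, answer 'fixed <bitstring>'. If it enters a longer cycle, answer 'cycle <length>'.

Answer: fixed 000

Derivation:
Step 0: 101
Step 1: G0=G2=1 G1=(0+1>=2)=0 G2=G1&G0=0&1=0 -> 100
Step 2: G0=G2=0 G1=(0+0>=2)=0 G2=G1&G0=0&1=0 -> 000
Step 3: G0=G2=0 G1=(0+0>=2)=0 G2=G1&G0=0&0=0 -> 000
Fixed point reached at step 2: 000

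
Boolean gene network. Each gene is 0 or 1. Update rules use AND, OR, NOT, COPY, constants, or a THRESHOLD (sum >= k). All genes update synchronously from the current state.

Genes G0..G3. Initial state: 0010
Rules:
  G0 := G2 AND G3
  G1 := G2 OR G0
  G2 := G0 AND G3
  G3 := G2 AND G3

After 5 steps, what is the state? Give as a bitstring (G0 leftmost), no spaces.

Step 1: G0=G2&G3=1&0=0 G1=G2|G0=1|0=1 G2=G0&G3=0&0=0 G3=G2&G3=1&0=0 -> 0100
Step 2: G0=G2&G3=0&0=0 G1=G2|G0=0|0=0 G2=G0&G3=0&0=0 G3=G2&G3=0&0=0 -> 0000
Step 3: G0=G2&G3=0&0=0 G1=G2|G0=0|0=0 G2=G0&G3=0&0=0 G3=G2&G3=0&0=0 -> 0000
Step 4: G0=G2&G3=0&0=0 G1=G2|G0=0|0=0 G2=G0&G3=0&0=0 G3=G2&G3=0&0=0 -> 0000
Step 5: G0=G2&G3=0&0=0 G1=G2|G0=0|0=0 G2=G0&G3=0&0=0 G3=G2&G3=0&0=0 -> 0000

0000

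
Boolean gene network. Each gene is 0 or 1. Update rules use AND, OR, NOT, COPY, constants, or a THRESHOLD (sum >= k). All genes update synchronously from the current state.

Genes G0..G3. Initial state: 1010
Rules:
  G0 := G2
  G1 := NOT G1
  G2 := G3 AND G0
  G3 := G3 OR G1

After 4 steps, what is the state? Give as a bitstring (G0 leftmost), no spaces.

Step 1: G0=G2=1 G1=NOT G1=NOT 0=1 G2=G3&G0=0&1=0 G3=G3|G1=0|0=0 -> 1100
Step 2: G0=G2=0 G1=NOT G1=NOT 1=0 G2=G3&G0=0&1=0 G3=G3|G1=0|1=1 -> 0001
Step 3: G0=G2=0 G1=NOT G1=NOT 0=1 G2=G3&G0=1&0=0 G3=G3|G1=1|0=1 -> 0101
Step 4: G0=G2=0 G1=NOT G1=NOT 1=0 G2=G3&G0=1&0=0 G3=G3|G1=1|1=1 -> 0001

0001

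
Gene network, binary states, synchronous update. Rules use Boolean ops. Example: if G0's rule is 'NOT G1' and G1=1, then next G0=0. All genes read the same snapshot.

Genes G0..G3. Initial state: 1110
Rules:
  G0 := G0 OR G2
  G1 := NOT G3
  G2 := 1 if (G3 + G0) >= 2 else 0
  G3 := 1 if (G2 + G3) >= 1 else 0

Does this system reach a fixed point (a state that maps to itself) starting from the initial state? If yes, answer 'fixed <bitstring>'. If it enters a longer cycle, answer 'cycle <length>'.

Step 0: 1110
Step 1: G0=G0|G2=1|1=1 G1=NOT G3=NOT 0=1 G2=(0+1>=2)=0 G3=(1+0>=1)=1 -> 1101
Step 2: G0=G0|G2=1|0=1 G1=NOT G3=NOT 1=0 G2=(1+1>=2)=1 G3=(0+1>=1)=1 -> 1011
Step 3: G0=G0|G2=1|1=1 G1=NOT G3=NOT 1=0 G2=(1+1>=2)=1 G3=(1+1>=1)=1 -> 1011
Fixed point reached at step 2: 1011

Answer: fixed 1011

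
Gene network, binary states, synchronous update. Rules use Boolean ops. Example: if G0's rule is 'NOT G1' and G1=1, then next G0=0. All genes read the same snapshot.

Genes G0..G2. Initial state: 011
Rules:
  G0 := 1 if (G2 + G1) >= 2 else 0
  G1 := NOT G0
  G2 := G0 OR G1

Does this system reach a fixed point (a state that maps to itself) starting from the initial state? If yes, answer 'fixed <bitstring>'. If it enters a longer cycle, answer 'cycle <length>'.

Answer: cycle 5

Derivation:
Step 0: 011
Step 1: G0=(1+1>=2)=1 G1=NOT G0=NOT 0=1 G2=G0|G1=0|1=1 -> 111
Step 2: G0=(1+1>=2)=1 G1=NOT G0=NOT 1=0 G2=G0|G1=1|1=1 -> 101
Step 3: G0=(1+0>=2)=0 G1=NOT G0=NOT 1=0 G2=G0|G1=1|0=1 -> 001
Step 4: G0=(1+0>=2)=0 G1=NOT G0=NOT 0=1 G2=G0|G1=0|0=0 -> 010
Step 5: G0=(0+1>=2)=0 G1=NOT G0=NOT 0=1 G2=G0|G1=0|1=1 -> 011
Cycle of length 5 starting at step 0 -> no fixed point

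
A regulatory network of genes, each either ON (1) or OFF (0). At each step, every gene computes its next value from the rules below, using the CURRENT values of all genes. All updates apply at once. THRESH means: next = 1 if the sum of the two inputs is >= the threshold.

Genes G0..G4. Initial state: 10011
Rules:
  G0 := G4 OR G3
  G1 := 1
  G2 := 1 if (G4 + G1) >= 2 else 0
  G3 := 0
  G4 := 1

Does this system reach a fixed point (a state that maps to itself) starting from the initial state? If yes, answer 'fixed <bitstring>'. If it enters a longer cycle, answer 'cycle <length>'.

Step 0: 10011
Step 1: G0=G4|G3=1|1=1 G1=1(const) G2=(1+0>=2)=0 G3=0(const) G4=1(const) -> 11001
Step 2: G0=G4|G3=1|0=1 G1=1(const) G2=(1+1>=2)=1 G3=0(const) G4=1(const) -> 11101
Step 3: G0=G4|G3=1|0=1 G1=1(const) G2=(1+1>=2)=1 G3=0(const) G4=1(const) -> 11101
Fixed point reached at step 2: 11101

Answer: fixed 11101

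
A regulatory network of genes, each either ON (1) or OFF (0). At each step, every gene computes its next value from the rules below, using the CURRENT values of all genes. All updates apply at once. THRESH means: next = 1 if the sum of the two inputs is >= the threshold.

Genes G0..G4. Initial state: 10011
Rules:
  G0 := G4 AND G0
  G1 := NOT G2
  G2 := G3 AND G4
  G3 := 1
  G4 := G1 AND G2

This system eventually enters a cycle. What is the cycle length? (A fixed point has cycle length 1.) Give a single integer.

Step 0: 10011
Step 1: G0=G4&G0=1&1=1 G1=NOT G2=NOT 0=1 G2=G3&G4=1&1=1 G3=1(const) G4=G1&G2=0&0=0 -> 11110
Step 2: G0=G4&G0=0&1=0 G1=NOT G2=NOT 1=0 G2=G3&G4=1&0=0 G3=1(const) G4=G1&G2=1&1=1 -> 00011
Step 3: G0=G4&G0=1&0=0 G1=NOT G2=NOT 0=1 G2=G3&G4=1&1=1 G3=1(const) G4=G1&G2=0&0=0 -> 01110
Step 4: G0=G4&G0=0&0=0 G1=NOT G2=NOT 1=0 G2=G3&G4=1&0=0 G3=1(const) G4=G1&G2=1&1=1 -> 00011
State from step 4 equals state from step 2 -> cycle length 2

Answer: 2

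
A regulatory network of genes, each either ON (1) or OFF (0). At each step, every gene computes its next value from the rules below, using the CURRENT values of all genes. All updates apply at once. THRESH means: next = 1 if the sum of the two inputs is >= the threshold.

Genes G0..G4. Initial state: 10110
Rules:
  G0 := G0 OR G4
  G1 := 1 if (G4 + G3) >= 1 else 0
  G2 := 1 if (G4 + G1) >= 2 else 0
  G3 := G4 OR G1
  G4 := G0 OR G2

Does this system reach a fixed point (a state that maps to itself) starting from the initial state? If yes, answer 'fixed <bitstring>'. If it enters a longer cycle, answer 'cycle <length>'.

Step 0: 10110
Step 1: G0=G0|G4=1|0=1 G1=(0+1>=1)=1 G2=(0+0>=2)=0 G3=G4|G1=0|0=0 G4=G0|G2=1|1=1 -> 11001
Step 2: G0=G0|G4=1|1=1 G1=(1+0>=1)=1 G2=(1+1>=2)=1 G3=G4|G1=1|1=1 G4=G0|G2=1|0=1 -> 11111
Step 3: G0=G0|G4=1|1=1 G1=(1+1>=1)=1 G2=(1+1>=2)=1 G3=G4|G1=1|1=1 G4=G0|G2=1|1=1 -> 11111
Fixed point reached at step 2: 11111

Answer: fixed 11111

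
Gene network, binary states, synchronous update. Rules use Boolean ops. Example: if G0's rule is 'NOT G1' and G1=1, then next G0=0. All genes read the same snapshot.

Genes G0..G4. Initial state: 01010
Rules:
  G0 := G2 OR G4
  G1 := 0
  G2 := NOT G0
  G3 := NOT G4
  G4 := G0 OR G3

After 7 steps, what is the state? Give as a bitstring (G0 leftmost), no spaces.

Step 1: G0=G2|G4=0|0=0 G1=0(const) G2=NOT G0=NOT 0=1 G3=NOT G4=NOT 0=1 G4=G0|G3=0|1=1 -> 00111
Step 2: G0=G2|G4=1|1=1 G1=0(const) G2=NOT G0=NOT 0=1 G3=NOT G4=NOT 1=0 G4=G0|G3=0|1=1 -> 10101
Step 3: G0=G2|G4=1|1=1 G1=0(const) G2=NOT G0=NOT 1=0 G3=NOT G4=NOT 1=0 G4=G0|G3=1|0=1 -> 10001
Step 4: G0=G2|G4=0|1=1 G1=0(const) G2=NOT G0=NOT 1=0 G3=NOT G4=NOT 1=0 G4=G0|G3=1|0=1 -> 10001
Step 5: G0=G2|G4=0|1=1 G1=0(const) G2=NOT G0=NOT 1=0 G3=NOT G4=NOT 1=0 G4=G0|G3=1|0=1 -> 10001
Step 6: G0=G2|G4=0|1=1 G1=0(const) G2=NOT G0=NOT 1=0 G3=NOT G4=NOT 1=0 G4=G0|G3=1|0=1 -> 10001
Step 7: G0=G2|G4=0|1=1 G1=0(const) G2=NOT G0=NOT 1=0 G3=NOT G4=NOT 1=0 G4=G0|G3=1|0=1 -> 10001

10001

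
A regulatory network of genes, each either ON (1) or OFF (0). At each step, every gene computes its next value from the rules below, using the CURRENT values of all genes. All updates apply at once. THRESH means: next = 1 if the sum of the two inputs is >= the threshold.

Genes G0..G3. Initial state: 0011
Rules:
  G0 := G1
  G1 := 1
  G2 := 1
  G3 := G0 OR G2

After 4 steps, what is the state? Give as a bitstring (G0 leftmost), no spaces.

Step 1: G0=G1=0 G1=1(const) G2=1(const) G3=G0|G2=0|1=1 -> 0111
Step 2: G0=G1=1 G1=1(const) G2=1(const) G3=G0|G2=0|1=1 -> 1111
Step 3: G0=G1=1 G1=1(const) G2=1(const) G3=G0|G2=1|1=1 -> 1111
Step 4: G0=G1=1 G1=1(const) G2=1(const) G3=G0|G2=1|1=1 -> 1111

1111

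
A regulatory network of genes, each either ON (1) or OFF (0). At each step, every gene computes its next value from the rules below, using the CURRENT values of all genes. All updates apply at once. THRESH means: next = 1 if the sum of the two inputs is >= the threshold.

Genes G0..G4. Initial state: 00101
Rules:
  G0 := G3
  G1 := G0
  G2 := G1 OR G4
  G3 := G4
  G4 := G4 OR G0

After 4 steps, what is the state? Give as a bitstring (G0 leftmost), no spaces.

Step 1: G0=G3=0 G1=G0=0 G2=G1|G4=0|1=1 G3=G4=1 G4=G4|G0=1|0=1 -> 00111
Step 2: G0=G3=1 G1=G0=0 G2=G1|G4=0|1=1 G3=G4=1 G4=G4|G0=1|0=1 -> 10111
Step 3: G0=G3=1 G1=G0=1 G2=G1|G4=0|1=1 G3=G4=1 G4=G4|G0=1|1=1 -> 11111
Step 4: G0=G3=1 G1=G0=1 G2=G1|G4=1|1=1 G3=G4=1 G4=G4|G0=1|1=1 -> 11111

11111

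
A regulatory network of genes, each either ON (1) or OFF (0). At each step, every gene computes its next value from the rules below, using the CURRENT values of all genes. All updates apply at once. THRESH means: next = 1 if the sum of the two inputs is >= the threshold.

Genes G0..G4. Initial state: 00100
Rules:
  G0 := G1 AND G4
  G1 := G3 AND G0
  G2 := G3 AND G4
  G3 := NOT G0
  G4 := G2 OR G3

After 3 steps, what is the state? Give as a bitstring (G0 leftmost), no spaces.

Step 1: G0=G1&G4=0&0=0 G1=G3&G0=0&0=0 G2=G3&G4=0&0=0 G3=NOT G0=NOT 0=1 G4=G2|G3=1|0=1 -> 00011
Step 2: G0=G1&G4=0&1=0 G1=G3&G0=1&0=0 G2=G3&G4=1&1=1 G3=NOT G0=NOT 0=1 G4=G2|G3=0|1=1 -> 00111
Step 3: G0=G1&G4=0&1=0 G1=G3&G0=1&0=0 G2=G3&G4=1&1=1 G3=NOT G0=NOT 0=1 G4=G2|G3=1|1=1 -> 00111

00111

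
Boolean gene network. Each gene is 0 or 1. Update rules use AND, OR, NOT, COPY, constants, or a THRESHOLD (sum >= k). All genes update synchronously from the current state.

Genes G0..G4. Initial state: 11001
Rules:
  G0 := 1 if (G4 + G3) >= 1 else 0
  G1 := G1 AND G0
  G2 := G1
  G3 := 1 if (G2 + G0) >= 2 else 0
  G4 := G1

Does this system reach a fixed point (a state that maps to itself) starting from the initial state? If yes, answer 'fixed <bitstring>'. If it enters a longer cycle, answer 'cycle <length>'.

Step 0: 11001
Step 1: G0=(1+0>=1)=1 G1=G1&G0=1&1=1 G2=G1=1 G3=(0+1>=2)=0 G4=G1=1 -> 11101
Step 2: G0=(1+0>=1)=1 G1=G1&G0=1&1=1 G2=G1=1 G3=(1+1>=2)=1 G4=G1=1 -> 11111
Step 3: G0=(1+1>=1)=1 G1=G1&G0=1&1=1 G2=G1=1 G3=(1+1>=2)=1 G4=G1=1 -> 11111
Fixed point reached at step 2: 11111

Answer: fixed 11111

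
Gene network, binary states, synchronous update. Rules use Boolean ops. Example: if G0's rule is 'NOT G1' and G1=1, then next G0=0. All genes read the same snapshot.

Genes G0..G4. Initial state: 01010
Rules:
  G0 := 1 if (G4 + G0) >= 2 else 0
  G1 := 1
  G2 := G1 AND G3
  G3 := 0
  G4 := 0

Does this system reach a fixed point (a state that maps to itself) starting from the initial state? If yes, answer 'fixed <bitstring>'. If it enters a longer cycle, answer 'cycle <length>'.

Answer: fixed 01000

Derivation:
Step 0: 01010
Step 1: G0=(0+0>=2)=0 G1=1(const) G2=G1&G3=1&1=1 G3=0(const) G4=0(const) -> 01100
Step 2: G0=(0+0>=2)=0 G1=1(const) G2=G1&G3=1&0=0 G3=0(const) G4=0(const) -> 01000
Step 3: G0=(0+0>=2)=0 G1=1(const) G2=G1&G3=1&0=0 G3=0(const) G4=0(const) -> 01000
Fixed point reached at step 2: 01000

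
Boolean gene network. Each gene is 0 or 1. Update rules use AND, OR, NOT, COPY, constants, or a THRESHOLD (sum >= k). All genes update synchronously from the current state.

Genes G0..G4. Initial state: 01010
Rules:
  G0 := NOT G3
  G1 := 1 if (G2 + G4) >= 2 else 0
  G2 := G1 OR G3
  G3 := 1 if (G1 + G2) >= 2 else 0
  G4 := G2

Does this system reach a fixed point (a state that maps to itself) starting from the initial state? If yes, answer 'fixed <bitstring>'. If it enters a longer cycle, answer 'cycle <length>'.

Answer: fixed 10000

Derivation:
Step 0: 01010
Step 1: G0=NOT G3=NOT 1=0 G1=(0+0>=2)=0 G2=G1|G3=1|1=1 G3=(1+0>=2)=0 G4=G2=0 -> 00100
Step 2: G0=NOT G3=NOT 0=1 G1=(1+0>=2)=0 G2=G1|G3=0|0=0 G3=(0+1>=2)=0 G4=G2=1 -> 10001
Step 3: G0=NOT G3=NOT 0=1 G1=(0+1>=2)=0 G2=G1|G3=0|0=0 G3=(0+0>=2)=0 G4=G2=0 -> 10000
Step 4: G0=NOT G3=NOT 0=1 G1=(0+0>=2)=0 G2=G1|G3=0|0=0 G3=(0+0>=2)=0 G4=G2=0 -> 10000
Fixed point reached at step 3: 10000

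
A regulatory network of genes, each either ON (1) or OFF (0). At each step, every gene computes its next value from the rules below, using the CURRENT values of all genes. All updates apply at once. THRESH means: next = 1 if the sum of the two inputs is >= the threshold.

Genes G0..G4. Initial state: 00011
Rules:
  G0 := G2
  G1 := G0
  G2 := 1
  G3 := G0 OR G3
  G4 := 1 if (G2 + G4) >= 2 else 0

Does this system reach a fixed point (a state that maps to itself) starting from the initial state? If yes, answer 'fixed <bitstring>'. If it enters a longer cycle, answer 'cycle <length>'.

Answer: fixed 11110

Derivation:
Step 0: 00011
Step 1: G0=G2=0 G1=G0=0 G2=1(const) G3=G0|G3=0|1=1 G4=(0+1>=2)=0 -> 00110
Step 2: G0=G2=1 G1=G0=0 G2=1(const) G3=G0|G3=0|1=1 G4=(1+0>=2)=0 -> 10110
Step 3: G0=G2=1 G1=G0=1 G2=1(const) G3=G0|G3=1|1=1 G4=(1+0>=2)=0 -> 11110
Step 4: G0=G2=1 G1=G0=1 G2=1(const) G3=G0|G3=1|1=1 G4=(1+0>=2)=0 -> 11110
Fixed point reached at step 3: 11110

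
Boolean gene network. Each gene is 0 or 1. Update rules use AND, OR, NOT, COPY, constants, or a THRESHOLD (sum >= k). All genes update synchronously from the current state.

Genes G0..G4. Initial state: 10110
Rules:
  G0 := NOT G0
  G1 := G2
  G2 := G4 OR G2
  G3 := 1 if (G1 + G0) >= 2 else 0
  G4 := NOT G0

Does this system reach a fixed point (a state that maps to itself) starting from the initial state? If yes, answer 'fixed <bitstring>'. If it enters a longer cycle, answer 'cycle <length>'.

Answer: cycle 2

Derivation:
Step 0: 10110
Step 1: G0=NOT G0=NOT 1=0 G1=G2=1 G2=G4|G2=0|1=1 G3=(0+1>=2)=0 G4=NOT G0=NOT 1=0 -> 01100
Step 2: G0=NOT G0=NOT 0=1 G1=G2=1 G2=G4|G2=0|1=1 G3=(1+0>=2)=0 G4=NOT G0=NOT 0=1 -> 11101
Step 3: G0=NOT G0=NOT 1=0 G1=G2=1 G2=G4|G2=1|1=1 G3=(1+1>=2)=1 G4=NOT G0=NOT 1=0 -> 01110
Step 4: G0=NOT G0=NOT 0=1 G1=G2=1 G2=G4|G2=0|1=1 G3=(1+0>=2)=0 G4=NOT G0=NOT 0=1 -> 11101
Cycle of length 2 starting at step 2 -> no fixed point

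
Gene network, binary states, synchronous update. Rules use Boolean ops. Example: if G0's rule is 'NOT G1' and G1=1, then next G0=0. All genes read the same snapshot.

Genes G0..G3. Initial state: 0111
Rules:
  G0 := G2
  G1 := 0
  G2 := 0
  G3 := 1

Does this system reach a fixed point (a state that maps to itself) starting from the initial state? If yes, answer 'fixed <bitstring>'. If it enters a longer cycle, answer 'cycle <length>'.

Step 0: 0111
Step 1: G0=G2=1 G1=0(const) G2=0(const) G3=1(const) -> 1001
Step 2: G0=G2=0 G1=0(const) G2=0(const) G3=1(const) -> 0001
Step 3: G0=G2=0 G1=0(const) G2=0(const) G3=1(const) -> 0001
Fixed point reached at step 2: 0001

Answer: fixed 0001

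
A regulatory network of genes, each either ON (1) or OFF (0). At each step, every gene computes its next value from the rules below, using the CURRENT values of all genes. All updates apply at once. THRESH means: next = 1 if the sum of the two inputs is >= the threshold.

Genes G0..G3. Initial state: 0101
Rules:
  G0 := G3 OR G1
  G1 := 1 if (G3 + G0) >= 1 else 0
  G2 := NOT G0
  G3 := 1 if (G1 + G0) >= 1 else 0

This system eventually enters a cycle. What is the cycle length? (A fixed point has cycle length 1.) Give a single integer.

Answer: 1

Derivation:
Step 0: 0101
Step 1: G0=G3|G1=1|1=1 G1=(1+0>=1)=1 G2=NOT G0=NOT 0=1 G3=(1+0>=1)=1 -> 1111
Step 2: G0=G3|G1=1|1=1 G1=(1+1>=1)=1 G2=NOT G0=NOT 1=0 G3=(1+1>=1)=1 -> 1101
Step 3: G0=G3|G1=1|1=1 G1=(1+1>=1)=1 G2=NOT G0=NOT 1=0 G3=(1+1>=1)=1 -> 1101
State from step 3 equals state from step 2 -> cycle length 1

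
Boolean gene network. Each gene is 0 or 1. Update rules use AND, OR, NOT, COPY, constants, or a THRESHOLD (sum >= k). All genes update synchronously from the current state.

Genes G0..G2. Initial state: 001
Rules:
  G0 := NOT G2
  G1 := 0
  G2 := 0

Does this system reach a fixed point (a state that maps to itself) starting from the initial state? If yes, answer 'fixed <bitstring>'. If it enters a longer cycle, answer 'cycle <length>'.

Step 0: 001
Step 1: G0=NOT G2=NOT 1=0 G1=0(const) G2=0(const) -> 000
Step 2: G0=NOT G2=NOT 0=1 G1=0(const) G2=0(const) -> 100
Step 3: G0=NOT G2=NOT 0=1 G1=0(const) G2=0(const) -> 100
Fixed point reached at step 2: 100

Answer: fixed 100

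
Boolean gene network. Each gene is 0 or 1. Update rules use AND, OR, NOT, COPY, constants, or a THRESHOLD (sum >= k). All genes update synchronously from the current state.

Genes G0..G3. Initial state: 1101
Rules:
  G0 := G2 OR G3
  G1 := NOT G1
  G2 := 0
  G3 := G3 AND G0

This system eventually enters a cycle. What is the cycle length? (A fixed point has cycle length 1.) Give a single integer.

Step 0: 1101
Step 1: G0=G2|G3=0|1=1 G1=NOT G1=NOT 1=0 G2=0(const) G3=G3&G0=1&1=1 -> 1001
Step 2: G0=G2|G3=0|1=1 G1=NOT G1=NOT 0=1 G2=0(const) G3=G3&G0=1&1=1 -> 1101
State from step 2 equals state from step 0 -> cycle length 2

Answer: 2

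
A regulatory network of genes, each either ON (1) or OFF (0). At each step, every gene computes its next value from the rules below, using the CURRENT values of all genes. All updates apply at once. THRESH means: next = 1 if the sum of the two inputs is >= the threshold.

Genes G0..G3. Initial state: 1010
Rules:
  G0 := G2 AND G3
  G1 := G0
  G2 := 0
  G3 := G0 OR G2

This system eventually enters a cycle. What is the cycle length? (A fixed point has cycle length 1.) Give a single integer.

Step 0: 1010
Step 1: G0=G2&G3=1&0=0 G1=G0=1 G2=0(const) G3=G0|G2=1|1=1 -> 0101
Step 2: G0=G2&G3=0&1=0 G1=G0=0 G2=0(const) G3=G0|G2=0|0=0 -> 0000
Step 3: G0=G2&G3=0&0=0 G1=G0=0 G2=0(const) G3=G0|G2=0|0=0 -> 0000
State from step 3 equals state from step 2 -> cycle length 1

Answer: 1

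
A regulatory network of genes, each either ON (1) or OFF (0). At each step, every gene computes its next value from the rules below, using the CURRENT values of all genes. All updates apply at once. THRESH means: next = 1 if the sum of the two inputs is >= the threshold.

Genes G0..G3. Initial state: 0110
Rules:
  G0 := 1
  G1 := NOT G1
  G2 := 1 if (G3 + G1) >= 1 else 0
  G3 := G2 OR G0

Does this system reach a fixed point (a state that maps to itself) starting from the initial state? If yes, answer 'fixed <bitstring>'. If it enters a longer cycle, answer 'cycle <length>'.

Step 0: 0110
Step 1: G0=1(const) G1=NOT G1=NOT 1=0 G2=(0+1>=1)=1 G3=G2|G0=1|0=1 -> 1011
Step 2: G0=1(const) G1=NOT G1=NOT 0=1 G2=(1+0>=1)=1 G3=G2|G0=1|1=1 -> 1111
Step 3: G0=1(const) G1=NOT G1=NOT 1=0 G2=(1+1>=1)=1 G3=G2|G0=1|1=1 -> 1011
Cycle of length 2 starting at step 1 -> no fixed point

Answer: cycle 2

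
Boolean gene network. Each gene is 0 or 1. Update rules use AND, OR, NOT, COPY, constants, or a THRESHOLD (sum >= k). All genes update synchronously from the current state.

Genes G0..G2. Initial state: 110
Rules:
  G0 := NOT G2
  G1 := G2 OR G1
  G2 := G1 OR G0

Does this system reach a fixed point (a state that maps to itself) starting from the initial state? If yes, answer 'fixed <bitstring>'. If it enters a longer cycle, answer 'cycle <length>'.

Step 0: 110
Step 1: G0=NOT G2=NOT 0=1 G1=G2|G1=0|1=1 G2=G1|G0=1|1=1 -> 111
Step 2: G0=NOT G2=NOT 1=0 G1=G2|G1=1|1=1 G2=G1|G0=1|1=1 -> 011
Step 3: G0=NOT G2=NOT 1=0 G1=G2|G1=1|1=1 G2=G1|G0=1|0=1 -> 011
Fixed point reached at step 2: 011

Answer: fixed 011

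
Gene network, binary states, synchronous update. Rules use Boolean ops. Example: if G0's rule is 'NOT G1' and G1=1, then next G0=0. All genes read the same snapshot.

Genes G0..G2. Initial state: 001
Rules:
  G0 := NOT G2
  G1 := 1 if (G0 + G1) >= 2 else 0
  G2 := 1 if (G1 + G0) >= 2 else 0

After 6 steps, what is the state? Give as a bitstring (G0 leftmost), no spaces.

Step 1: G0=NOT G2=NOT 1=0 G1=(0+0>=2)=0 G2=(0+0>=2)=0 -> 000
Step 2: G0=NOT G2=NOT 0=1 G1=(0+0>=2)=0 G2=(0+0>=2)=0 -> 100
Step 3: G0=NOT G2=NOT 0=1 G1=(1+0>=2)=0 G2=(0+1>=2)=0 -> 100
Step 4: G0=NOT G2=NOT 0=1 G1=(1+0>=2)=0 G2=(0+1>=2)=0 -> 100
Step 5: G0=NOT G2=NOT 0=1 G1=(1+0>=2)=0 G2=(0+1>=2)=0 -> 100
Step 6: G0=NOT G2=NOT 0=1 G1=(1+0>=2)=0 G2=(0+1>=2)=0 -> 100

100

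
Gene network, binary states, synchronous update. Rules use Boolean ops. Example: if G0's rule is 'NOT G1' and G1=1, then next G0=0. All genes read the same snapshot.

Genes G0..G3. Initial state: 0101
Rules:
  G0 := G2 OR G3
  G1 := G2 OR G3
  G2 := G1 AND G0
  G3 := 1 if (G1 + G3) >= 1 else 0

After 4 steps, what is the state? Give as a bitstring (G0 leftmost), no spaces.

Step 1: G0=G2|G3=0|1=1 G1=G2|G3=0|1=1 G2=G1&G0=1&0=0 G3=(1+1>=1)=1 -> 1101
Step 2: G0=G2|G3=0|1=1 G1=G2|G3=0|1=1 G2=G1&G0=1&1=1 G3=(1+1>=1)=1 -> 1111
Step 3: G0=G2|G3=1|1=1 G1=G2|G3=1|1=1 G2=G1&G0=1&1=1 G3=(1+1>=1)=1 -> 1111
Step 4: G0=G2|G3=1|1=1 G1=G2|G3=1|1=1 G2=G1&G0=1&1=1 G3=(1+1>=1)=1 -> 1111

1111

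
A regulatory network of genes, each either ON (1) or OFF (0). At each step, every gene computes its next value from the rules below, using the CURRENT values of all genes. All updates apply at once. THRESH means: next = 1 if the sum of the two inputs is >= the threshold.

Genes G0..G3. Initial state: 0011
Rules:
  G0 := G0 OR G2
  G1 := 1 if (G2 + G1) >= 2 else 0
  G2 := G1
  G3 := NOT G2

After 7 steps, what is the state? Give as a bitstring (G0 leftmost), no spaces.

Step 1: G0=G0|G2=0|1=1 G1=(1+0>=2)=0 G2=G1=0 G3=NOT G2=NOT 1=0 -> 1000
Step 2: G0=G0|G2=1|0=1 G1=(0+0>=2)=0 G2=G1=0 G3=NOT G2=NOT 0=1 -> 1001
Step 3: G0=G0|G2=1|0=1 G1=(0+0>=2)=0 G2=G1=0 G3=NOT G2=NOT 0=1 -> 1001
Step 4: G0=G0|G2=1|0=1 G1=(0+0>=2)=0 G2=G1=0 G3=NOT G2=NOT 0=1 -> 1001
Step 5: G0=G0|G2=1|0=1 G1=(0+0>=2)=0 G2=G1=0 G3=NOT G2=NOT 0=1 -> 1001
Step 6: G0=G0|G2=1|0=1 G1=(0+0>=2)=0 G2=G1=0 G3=NOT G2=NOT 0=1 -> 1001
Step 7: G0=G0|G2=1|0=1 G1=(0+0>=2)=0 G2=G1=0 G3=NOT G2=NOT 0=1 -> 1001

1001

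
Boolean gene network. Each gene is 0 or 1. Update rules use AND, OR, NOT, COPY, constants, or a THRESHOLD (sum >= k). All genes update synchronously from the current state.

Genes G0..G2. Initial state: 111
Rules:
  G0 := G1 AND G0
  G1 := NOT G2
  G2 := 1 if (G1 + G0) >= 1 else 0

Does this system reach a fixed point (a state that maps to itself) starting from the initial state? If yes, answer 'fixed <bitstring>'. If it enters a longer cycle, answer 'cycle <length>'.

Step 0: 111
Step 1: G0=G1&G0=1&1=1 G1=NOT G2=NOT 1=0 G2=(1+1>=1)=1 -> 101
Step 2: G0=G1&G0=0&1=0 G1=NOT G2=NOT 1=0 G2=(0+1>=1)=1 -> 001
Step 3: G0=G1&G0=0&0=0 G1=NOT G2=NOT 1=0 G2=(0+0>=1)=0 -> 000
Step 4: G0=G1&G0=0&0=0 G1=NOT G2=NOT 0=1 G2=(0+0>=1)=0 -> 010
Step 5: G0=G1&G0=1&0=0 G1=NOT G2=NOT 0=1 G2=(1+0>=1)=1 -> 011
Step 6: G0=G1&G0=1&0=0 G1=NOT G2=NOT 1=0 G2=(1+0>=1)=1 -> 001
Cycle of length 4 starting at step 2 -> no fixed point

Answer: cycle 4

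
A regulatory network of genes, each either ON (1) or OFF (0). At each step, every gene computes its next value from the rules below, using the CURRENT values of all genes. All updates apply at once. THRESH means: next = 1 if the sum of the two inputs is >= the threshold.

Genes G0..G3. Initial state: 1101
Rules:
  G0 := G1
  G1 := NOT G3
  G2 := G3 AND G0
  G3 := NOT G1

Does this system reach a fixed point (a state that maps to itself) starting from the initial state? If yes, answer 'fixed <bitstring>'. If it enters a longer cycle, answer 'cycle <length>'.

Answer: cycle 2

Derivation:
Step 0: 1101
Step 1: G0=G1=1 G1=NOT G3=NOT 1=0 G2=G3&G0=1&1=1 G3=NOT G1=NOT 1=0 -> 1010
Step 2: G0=G1=0 G1=NOT G3=NOT 0=1 G2=G3&G0=0&1=0 G3=NOT G1=NOT 0=1 -> 0101
Step 3: G0=G1=1 G1=NOT G3=NOT 1=0 G2=G3&G0=1&0=0 G3=NOT G1=NOT 1=0 -> 1000
Step 4: G0=G1=0 G1=NOT G3=NOT 0=1 G2=G3&G0=0&1=0 G3=NOT G1=NOT 0=1 -> 0101
Cycle of length 2 starting at step 2 -> no fixed point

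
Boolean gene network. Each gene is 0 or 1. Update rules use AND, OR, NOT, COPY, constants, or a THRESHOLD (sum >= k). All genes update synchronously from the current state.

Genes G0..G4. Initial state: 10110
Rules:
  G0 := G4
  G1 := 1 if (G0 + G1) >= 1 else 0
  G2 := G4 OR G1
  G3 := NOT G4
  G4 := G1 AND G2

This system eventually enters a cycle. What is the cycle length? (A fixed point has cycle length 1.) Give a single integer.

Answer: 1

Derivation:
Step 0: 10110
Step 1: G0=G4=0 G1=(1+0>=1)=1 G2=G4|G1=0|0=0 G3=NOT G4=NOT 0=1 G4=G1&G2=0&1=0 -> 01010
Step 2: G0=G4=0 G1=(0+1>=1)=1 G2=G4|G1=0|1=1 G3=NOT G4=NOT 0=1 G4=G1&G2=1&0=0 -> 01110
Step 3: G0=G4=0 G1=(0+1>=1)=1 G2=G4|G1=0|1=1 G3=NOT G4=NOT 0=1 G4=G1&G2=1&1=1 -> 01111
Step 4: G0=G4=1 G1=(0+1>=1)=1 G2=G4|G1=1|1=1 G3=NOT G4=NOT 1=0 G4=G1&G2=1&1=1 -> 11101
Step 5: G0=G4=1 G1=(1+1>=1)=1 G2=G4|G1=1|1=1 G3=NOT G4=NOT 1=0 G4=G1&G2=1&1=1 -> 11101
State from step 5 equals state from step 4 -> cycle length 1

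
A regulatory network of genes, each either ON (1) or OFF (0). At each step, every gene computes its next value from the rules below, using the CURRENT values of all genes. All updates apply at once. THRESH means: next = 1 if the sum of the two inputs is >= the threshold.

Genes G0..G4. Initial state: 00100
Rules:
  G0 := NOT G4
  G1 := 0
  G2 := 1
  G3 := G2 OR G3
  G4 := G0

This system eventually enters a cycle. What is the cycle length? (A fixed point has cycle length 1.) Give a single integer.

Step 0: 00100
Step 1: G0=NOT G4=NOT 0=1 G1=0(const) G2=1(const) G3=G2|G3=1|0=1 G4=G0=0 -> 10110
Step 2: G0=NOT G4=NOT 0=1 G1=0(const) G2=1(const) G3=G2|G3=1|1=1 G4=G0=1 -> 10111
Step 3: G0=NOT G4=NOT 1=0 G1=0(const) G2=1(const) G3=G2|G3=1|1=1 G4=G0=1 -> 00111
Step 4: G0=NOT G4=NOT 1=0 G1=0(const) G2=1(const) G3=G2|G3=1|1=1 G4=G0=0 -> 00110
Step 5: G0=NOT G4=NOT 0=1 G1=0(const) G2=1(const) G3=G2|G3=1|1=1 G4=G0=0 -> 10110
State from step 5 equals state from step 1 -> cycle length 4

Answer: 4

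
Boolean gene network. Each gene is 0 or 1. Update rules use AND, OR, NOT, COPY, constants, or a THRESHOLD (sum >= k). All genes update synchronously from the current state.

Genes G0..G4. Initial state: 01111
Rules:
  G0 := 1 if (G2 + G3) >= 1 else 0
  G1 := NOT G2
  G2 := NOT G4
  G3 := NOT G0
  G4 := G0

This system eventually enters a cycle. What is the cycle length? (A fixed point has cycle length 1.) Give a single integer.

Answer: 5

Derivation:
Step 0: 01111
Step 1: G0=(1+1>=1)=1 G1=NOT G2=NOT 1=0 G2=NOT G4=NOT 1=0 G3=NOT G0=NOT 0=1 G4=G0=0 -> 10010
Step 2: G0=(0+1>=1)=1 G1=NOT G2=NOT 0=1 G2=NOT G4=NOT 0=1 G3=NOT G0=NOT 1=0 G4=G0=1 -> 11101
Step 3: G0=(1+0>=1)=1 G1=NOT G2=NOT 1=0 G2=NOT G4=NOT 1=0 G3=NOT G0=NOT 1=0 G4=G0=1 -> 10001
Step 4: G0=(0+0>=1)=0 G1=NOT G2=NOT 0=1 G2=NOT G4=NOT 1=0 G3=NOT G0=NOT 1=0 G4=G0=1 -> 01001
Step 5: G0=(0+0>=1)=0 G1=NOT G2=NOT 0=1 G2=NOT G4=NOT 1=0 G3=NOT G0=NOT 0=1 G4=G0=0 -> 01010
Step 6: G0=(0+1>=1)=1 G1=NOT G2=NOT 0=1 G2=NOT G4=NOT 0=1 G3=NOT G0=NOT 0=1 G4=G0=0 -> 11110
Step 7: G0=(1+1>=1)=1 G1=NOT G2=NOT 1=0 G2=NOT G4=NOT 0=1 G3=NOT G0=NOT 1=0 G4=G0=1 -> 10101
Step 8: G0=(1+0>=1)=1 G1=NOT G2=NOT 1=0 G2=NOT G4=NOT 1=0 G3=NOT G0=NOT 1=0 G4=G0=1 -> 10001
State from step 8 equals state from step 3 -> cycle length 5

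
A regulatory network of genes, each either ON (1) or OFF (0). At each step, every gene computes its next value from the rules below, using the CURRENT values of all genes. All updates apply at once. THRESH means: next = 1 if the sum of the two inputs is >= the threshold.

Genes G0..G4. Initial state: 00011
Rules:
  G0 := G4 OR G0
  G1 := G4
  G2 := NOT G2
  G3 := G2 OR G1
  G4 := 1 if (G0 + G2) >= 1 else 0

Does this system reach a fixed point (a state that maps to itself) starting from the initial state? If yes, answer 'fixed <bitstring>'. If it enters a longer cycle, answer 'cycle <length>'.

Step 0: 00011
Step 1: G0=G4|G0=1|0=1 G1=G4=1 G2=NOT G2=NOT 0=1 G3=G2|G1=0|0=0 G4=(0+0>=1)=0 -> 11100
Step 2: G0=G4|G0=0|1=1 G1=G4=0 G2=NOT G2=NOT 1=0 G3=G2|G1=1|1=1 G4=(1+1>=1)=1 -> 10011
Step 3: G0=G4|G0=1|1=1 G1=G4=1 G2=NOT G2=NOT 0=1 G3=G2|G1=0|0=0 G4=(1+0>=1)=1 -> 11101
Step 4: G0=G4|G0=1|1=1 G1=G4=1 G2=NOT G2=NOT 1=0 G3=G2|G1=1|1=1 G4=(1+1>=1)=1 -> 11011
Step 5: G0=G4|G0=1|1=1 G1=G4=1 G2=NOT G2=NOT 0=1 G3=G2|G1=0|1=1 G4=(1+0>=1)=1 -> 11111
Step 6: G0=G4|G0=1|1=1 G1=G4=1 G2=NOT G2=NOT 1=0 G3=G2|G1=1|1=1 G4=(1+1>=1)=1 -> 11011
Cycle of length 2 starting at step 4 -> no fixed point

Answer: cycle 2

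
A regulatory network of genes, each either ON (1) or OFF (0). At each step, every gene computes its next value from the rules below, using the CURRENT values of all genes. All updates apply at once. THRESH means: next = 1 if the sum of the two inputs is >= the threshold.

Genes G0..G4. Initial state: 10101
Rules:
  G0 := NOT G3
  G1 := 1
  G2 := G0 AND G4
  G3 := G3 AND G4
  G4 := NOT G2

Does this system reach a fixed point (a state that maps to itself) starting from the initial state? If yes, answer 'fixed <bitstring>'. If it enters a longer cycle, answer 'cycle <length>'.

Answer: cycle 4

Derivation:
Step 0: 10101
Step 1: G0=NOT G3=NOT 0=1 G1=1(const) G2=G0&G4=1&1=1 G3=G3&G4=0&1=0 G4=NOT G2=NOT 1=0 -> 11100
Step 2: G0=NOT G3=NOT 0=1 G1=1(const) G2=G0&G4=1&0=0 G3=G3&G4=0&0=0 G4=NOT G2=NOT 1=0 -> 11000
Step 3: G0=NOT G3=NOT 0=1 G1=1(const) G2=G0&G4=1&0=0 G3=G3&G4=0&0=0 G4=NOT G2=NOT 0=1 -> 11001
Step 4: G0=NOT G3=NOT 0=1 G1=1(const) G2=G0&G4=1&1=1 G3=G3&G4=0&1=0 G4=NOT G2=NOT 0=1 -> 11101
Step 5: G0=NOT G3=NOT 0=1 G1=1(const) G2=G0&G4=1&1=1 G3=G3&G4=0&1=0 G4=NOT G2=NOT 1=0 -> 11100
Cycle of length 4 starting at step 1 -> no fixed point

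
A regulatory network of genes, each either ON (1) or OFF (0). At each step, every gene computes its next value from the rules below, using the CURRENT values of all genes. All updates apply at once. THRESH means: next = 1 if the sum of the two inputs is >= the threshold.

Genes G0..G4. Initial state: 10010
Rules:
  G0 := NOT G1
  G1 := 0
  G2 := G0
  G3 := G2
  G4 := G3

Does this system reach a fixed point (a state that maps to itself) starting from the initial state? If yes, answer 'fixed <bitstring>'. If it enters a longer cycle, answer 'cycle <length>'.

Step 0: 10010
Step 1: G0=NOT G1=NOT 0=1 G1=0(const) G2=G0=1 G3=G2=0 G4=G3=1 -> 10101
Step 2: G0=NOT G1=NOT 0=1 G1=0(const) G2=G0=1 G3=G2=1 G4=G3=0 -> 10110
Step 3: G0=NOT G1=NOT 0=1 G1=0(const) G2=G0=1 G3=G2=1 G4=G3=1 -> 10111
Step 4: G0=NOT G1=NOT 0=1 G1=0(const) G2=G0=1 G3=G2=1 G4=G3=1 -> 10111
Fixed point reached at step 3: 10111

Answer: fixed 10111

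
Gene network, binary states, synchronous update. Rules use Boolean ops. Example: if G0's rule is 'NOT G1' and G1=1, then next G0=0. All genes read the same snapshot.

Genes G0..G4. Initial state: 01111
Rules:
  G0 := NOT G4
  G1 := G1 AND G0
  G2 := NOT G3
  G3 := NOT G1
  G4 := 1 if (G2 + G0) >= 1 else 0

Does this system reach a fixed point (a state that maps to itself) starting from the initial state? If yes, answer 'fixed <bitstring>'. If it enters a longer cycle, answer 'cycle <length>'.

Step 0: 01111
Step 1: G0=NOT G4=NOT 1=0 G1=G1&G0=1&0=0 G2=NOT G3=NOT 1=0 G3=NOT G1=NOT 1=0 G4=(1+0>=1)=1 -> 00001
Step 2: G0=NOT G4=NOT 1=0 G1=G1&G0=0&0=0 G2=NOT G3=NOT 0=1 G3=NOT G1=NOT 0=1 G4=(0+0>=1)=0 -> 00110
Step 3: G0=NOT G4=NOT 0=1 G1=G1&G0=0&0=0 G2=NOT G3=NOT 1=0 G3=NOT G1=NOT 0=1 G4=(1+0>=1)=1 -> 10011
Step 4: G0=NOT G4=NOT 1=0 G1=G1&G0=0&1=0 G2=NOT G3=NOT 1=0 G3=NOT G1=NOT 0=1 G4=(0+1>=1)=1 -> 00011
Step 5: G0=NOT G4=NOT 1=0 G1=G1&G0=0&0=0 G2=NOT G3=NOT 1=0 G3=NOT G1=NOT 0=1 G4=(0+0>=1)=0 -> 00010
Step 6: G0=NOT G4=NOT 0=1 G1=G1&G0=0&0=0 G2=NOT G3=NOT 1=0 G3=NOT G1=NOT 0=1 G4=(0+0>=1)=0 -> 10010
Step 7: G0=NOT G4=NOT 0=1 G1=G1&G0=0&1=0 G2=NOT G3=NOT 1=0 G3=NOT G1=NOT 0=1 G4=(0+1>=1)=1 -> 10011
Cycle of length 4 starting at step 3 -> no fixed point

Answer: cycle 4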